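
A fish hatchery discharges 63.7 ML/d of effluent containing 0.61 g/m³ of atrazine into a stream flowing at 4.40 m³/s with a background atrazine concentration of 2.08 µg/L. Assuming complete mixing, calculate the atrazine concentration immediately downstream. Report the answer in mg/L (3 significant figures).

0.0893 mg/L

63.7 ML/d = 0.7373 m³/s.
2.08 µg/L = 0.00208 mg/L.
Conservation of mass across the mixing zone: C = (0.7373·0.61 + 4.4·0.00208) / (0.7373 + 4.4) = 0.4589/5.137 = 0.08932 mg/L.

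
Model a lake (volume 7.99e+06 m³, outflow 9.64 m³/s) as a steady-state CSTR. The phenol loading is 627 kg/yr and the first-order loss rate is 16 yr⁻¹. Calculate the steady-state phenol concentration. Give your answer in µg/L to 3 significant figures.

Outflow Q = 9.64 m³/s × 3.156e+07 s/yr = 3.042e+08 m³/yr.
Steady-state CSTR mass balance: W = Q·C + k·V·C, so C = W/(Q + kV).
Q + kV = 3.042e+08 + 16·7.99e+06 = 4.321e+08 m³/yr.
C = 627/4.321e+08 = 1.451e-06 kg/m³ = 0.001451 mg/L = 1.451 µg/L.

1.45 µg/L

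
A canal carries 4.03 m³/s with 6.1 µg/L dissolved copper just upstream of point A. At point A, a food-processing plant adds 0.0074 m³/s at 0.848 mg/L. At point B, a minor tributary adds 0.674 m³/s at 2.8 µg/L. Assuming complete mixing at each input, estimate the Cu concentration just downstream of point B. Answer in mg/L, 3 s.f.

6.1 µg/L = 0.0061 mg/L.
After input A: C = (4.03·0.0061 + 0.0074·0.848) / 4.037 = 0.007643 mg/L.
2.8 µg/L = 0.0028 mg/L.
After input B: C = (4.037·0.007643 + 0.674·0.0028) / 4.711 = 0.00695 mg/L.

0.00695 mg/L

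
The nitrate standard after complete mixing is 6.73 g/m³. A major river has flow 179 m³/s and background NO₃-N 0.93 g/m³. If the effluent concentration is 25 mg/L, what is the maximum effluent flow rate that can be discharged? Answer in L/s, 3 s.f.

Mass balance at complete mixing: C_std·(Q_w + Q_r) = Q_w·C_e + Q_r·C_b.
Rearranging, Q_w = Q_r·(C_std − C_b)/(C_e − C_std) = 179·(6.73 − 0.93) / (25 − 6.73) = 56.83 m³/s.
= 5.683e+04 L/s.

56800 L/s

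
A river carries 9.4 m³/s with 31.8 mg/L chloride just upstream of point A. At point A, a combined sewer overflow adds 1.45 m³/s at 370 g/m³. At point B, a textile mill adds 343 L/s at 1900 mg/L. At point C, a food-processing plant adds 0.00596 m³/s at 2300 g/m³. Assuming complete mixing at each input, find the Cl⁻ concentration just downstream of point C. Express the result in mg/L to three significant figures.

134 mg/L

After input A: C = (9.4·31.8 + 1.45·370) / 10.85 = 77 mg/L.
343 L/s = 0.343 m³/s.
After input B: C = (10.85·77 + 0.343·1900) / 11.19 = 132.9 mg/L.
After input C: C = (11.19·132.9 + 0.00596·2300) / 11.2 = 134 mg/L.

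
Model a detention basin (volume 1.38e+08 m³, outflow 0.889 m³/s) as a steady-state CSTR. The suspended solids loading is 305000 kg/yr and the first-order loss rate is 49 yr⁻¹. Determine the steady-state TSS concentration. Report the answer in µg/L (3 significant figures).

Outflow Q = 0.889 m³/s × 3.156e+07 s/yr = 2.805e+07 m³/yr.
Steady-state CSTR mass balance: W = Q·C + k·V·C, so C = W/(Q + kV).
Q + kV = 2.805e+07 + 49·1.38e+08 = 6.79e+09 m³/yr.
C = 305000/6.79e+09 = 4.492e-05 kg/m³ = 0.04492 mg/L = 44.92 µg/L.

44.9 µg/L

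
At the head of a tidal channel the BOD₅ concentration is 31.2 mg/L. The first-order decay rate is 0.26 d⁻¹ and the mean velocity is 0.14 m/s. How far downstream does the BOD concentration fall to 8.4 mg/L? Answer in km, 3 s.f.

From C = C₀·e^(−kt), t = ln(C₀/C)/k = ln(31.2/8.4)/0.26 = 1.312/0.26 = 5.047 d.
Distance = v·t = 0.14 m/s × 4.36e+05 s = 6.105e+04 m = 61.05 km.

61.0 km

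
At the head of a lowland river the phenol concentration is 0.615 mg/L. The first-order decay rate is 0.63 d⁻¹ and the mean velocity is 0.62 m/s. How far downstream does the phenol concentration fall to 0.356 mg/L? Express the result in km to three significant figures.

46.5 km

From C = C₀·e^(−kt), t = ln(C₀/C)/k = ln(0.615/0.356)/0.63 = 0.5467/0.63 = 0.8678 d.
Distance = v·t = 0.62 m/s × 7.497e+04 s = 4.648e+04 m = 46.48 km.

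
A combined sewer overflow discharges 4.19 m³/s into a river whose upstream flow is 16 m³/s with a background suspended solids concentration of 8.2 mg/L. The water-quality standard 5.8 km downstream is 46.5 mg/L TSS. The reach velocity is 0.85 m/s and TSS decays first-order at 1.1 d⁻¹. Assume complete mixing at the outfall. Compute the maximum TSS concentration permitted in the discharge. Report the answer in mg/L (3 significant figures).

213 mg/L

Travel time to the compliance point: t = 5800/0.85 = 6824 s = 0.07898 d; decay factor exp(−1.1·0.07898) = 0.9168.
So the concentration just after mixing may be at most 46.5/0.9168 = 50.72 mg/L.
Mass balance: 50.72·20.19 = 4.19·Cₑ + 16·8.2.
Cₑ = (1024 − 131.2) / 4.19 = 213.1 mg/L.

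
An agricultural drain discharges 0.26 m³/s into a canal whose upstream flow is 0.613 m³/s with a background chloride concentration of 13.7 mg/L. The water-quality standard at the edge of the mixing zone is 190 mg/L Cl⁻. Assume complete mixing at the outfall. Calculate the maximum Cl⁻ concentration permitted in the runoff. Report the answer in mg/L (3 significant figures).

Mass balance: 190·0.873 = 0.26·Cₑ + 0.613·13.7.
Cₑ = (165.9 − 8.398) / 0.26 = 605.7 mg/L.

606 mg/L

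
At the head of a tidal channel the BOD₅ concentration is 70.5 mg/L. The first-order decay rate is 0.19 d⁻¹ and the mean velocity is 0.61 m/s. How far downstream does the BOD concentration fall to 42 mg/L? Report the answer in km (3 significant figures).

144 km

From C = C₀·e^(−kt), t = ln(C₀/C)/k = ln(70.5/42)/0.19 = 0.5179/0.19 = 2.726 d.
Distance = v·t = 0.61 m/s × 2.355e+05 s = 1.437e+05 m = 143.7 km.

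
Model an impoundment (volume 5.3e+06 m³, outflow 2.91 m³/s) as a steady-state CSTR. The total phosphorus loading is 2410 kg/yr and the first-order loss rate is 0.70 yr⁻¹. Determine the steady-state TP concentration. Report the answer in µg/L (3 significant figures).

Outflow Q = 2.91 m³/s × 3.156e+07 s/yr = 9.183e+07 m³/yr.
Steady-state CSTR mass balance: W = Q·C + k·V·C, so C = W/(Q + kV).
Q + kV = 9.183e+07 + 0.70·5.3e+06 = 9.554e+07 m³/yr.
C = 2410/9.554e+07 = 2.522e-05 kg/m³ = 0.02522 mg/L = 25.22 µg/L.

25.2 µg/L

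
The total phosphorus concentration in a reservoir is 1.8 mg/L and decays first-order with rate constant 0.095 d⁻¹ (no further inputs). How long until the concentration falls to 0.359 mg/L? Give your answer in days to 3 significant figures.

17.0 d

t = ln(C₀/C)/k = ln(1.8/0.359)/0.095 = 1.612/0.095 = 16.97 d.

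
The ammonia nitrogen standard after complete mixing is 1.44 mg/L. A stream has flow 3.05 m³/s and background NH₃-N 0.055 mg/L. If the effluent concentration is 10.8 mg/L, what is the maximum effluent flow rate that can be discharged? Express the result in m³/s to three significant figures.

Mass balance at complete mixing: C_std·(Q_w + Q_r) = Q_w·C_e + Q_r·C_b.
Rearranging, Q_w = Q_r·(C_std − C_b)/(C_e − C_std) = 3.05·(1.44 − 0.055) / (10.8 − 1.44) = 0.4513 m³/s.

0.451 m³/s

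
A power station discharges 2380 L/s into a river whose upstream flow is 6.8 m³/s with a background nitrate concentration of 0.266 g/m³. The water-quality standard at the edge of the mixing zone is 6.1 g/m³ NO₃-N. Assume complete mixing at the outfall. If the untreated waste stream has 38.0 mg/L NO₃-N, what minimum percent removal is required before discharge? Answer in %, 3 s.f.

2380 L/s = 2.38 m³/s.
Mass balance: 6.1·9.18 = 2.38·Cₑ + 6.8·0.266.
Cₑ = (56 − 1.809) / 2.38 = 22.77 mg/L.
Required removal = 1 − 22.77/38.0 = 40.08 %.

40.1 %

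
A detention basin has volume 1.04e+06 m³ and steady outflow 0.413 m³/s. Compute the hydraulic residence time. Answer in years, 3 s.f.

Q = 0.413 m³/s × 3.156e+07 s/yr = 1.303e+07 m³/yr.
Hydraulic residence time τ = V/Q = 1.04e+06/1.303e+07 = 0.0798 yr.

0.0798 yr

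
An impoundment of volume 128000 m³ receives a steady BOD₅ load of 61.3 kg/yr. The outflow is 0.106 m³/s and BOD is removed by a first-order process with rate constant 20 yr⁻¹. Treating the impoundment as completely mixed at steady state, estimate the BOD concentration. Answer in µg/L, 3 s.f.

10.4 µg/L

Outflow Q = 0.106 m³/s × 3.156e+07 s/yr = 3.345e+06 m³/yr.
Steady-state CSTR mass balance: W = Q·C + k·V·C, so C = W/(Q + kV).
Q + kV = 3.345e+06 + 20·128000 = 5.905e+06 m³/yr.
C = 61.3/5.905e+06 = 1.038e-05 kg/m³ = 0.01038 mg/L = 10.38 µg/L.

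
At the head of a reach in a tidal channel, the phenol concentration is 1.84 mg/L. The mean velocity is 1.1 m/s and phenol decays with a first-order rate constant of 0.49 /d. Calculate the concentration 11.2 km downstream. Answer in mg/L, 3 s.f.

1.74 mg/L

Travel time t = 11.2 km / 1.1 m/s = 1.12e+04/1.1 = 1.018e+04 s = 0.1178 d.
First-order decay: C = 1.84·exp(−0.49·0.1178) = 1.84·0.9439 = 1.737 mg/L.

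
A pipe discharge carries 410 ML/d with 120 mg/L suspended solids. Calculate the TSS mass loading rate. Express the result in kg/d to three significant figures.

410 ML/d = 4.745 m³/s.
Mass flux = Q·C = 4.745 m³/s × 120 g/m³ = 569.4 g/s.
= 569.4 g/s × 86.4 = 4.92e+04 kg/d.

49200 kg/d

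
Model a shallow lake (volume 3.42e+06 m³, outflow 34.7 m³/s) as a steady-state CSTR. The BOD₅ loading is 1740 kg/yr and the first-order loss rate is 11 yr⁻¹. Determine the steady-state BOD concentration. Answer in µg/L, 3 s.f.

Outflow Q = 34.7 m³/s × 3.156e+07 s/yr = 1.095e+09 m³/yr.
Steady-state CSTR mass balance: W = Q·C + k·V·C, so C = W/(Q + kV).
Q + kV = 1.095e+09 + 11·3.42e+06 = 1.133e+09 m³/yr.
C = 1740/1.133e+09 = 1.536e-06 kg/m³ = 0.001536 mg/L = 1.536 µg/L.

1.54 µg/L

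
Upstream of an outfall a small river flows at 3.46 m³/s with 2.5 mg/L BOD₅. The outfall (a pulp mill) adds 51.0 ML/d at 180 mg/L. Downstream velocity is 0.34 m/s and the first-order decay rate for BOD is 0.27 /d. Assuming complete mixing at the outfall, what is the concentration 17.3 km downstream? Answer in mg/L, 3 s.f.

24.2 mg/L

51.0 ML/d = 0.5903 m³/s.
After complete mixing, C₀ = (0.5903·180 + 3.46·2.5) / 4.05 = 28.37 mg/L.
Travel time t = 1.73e+04 m / 0.34 m/s = 5.088e+04 s = 0.5889 d.
C = 28.37·exp(−0.27·0.5889) = 28.37·0.853 = 24.2 mg/L.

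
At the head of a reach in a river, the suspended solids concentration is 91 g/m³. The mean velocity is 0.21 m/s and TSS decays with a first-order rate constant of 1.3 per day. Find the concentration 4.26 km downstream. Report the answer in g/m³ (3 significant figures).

Travel time t = 4.26 km / 0.21 m/s = 4260/0.21 = 2.029e+04 s = 0.2348 d.
First-order decay: C = 91·exp(−1.3·0.2348) = 91·0.737 = 67.06 g/m³.

67.1 g/m³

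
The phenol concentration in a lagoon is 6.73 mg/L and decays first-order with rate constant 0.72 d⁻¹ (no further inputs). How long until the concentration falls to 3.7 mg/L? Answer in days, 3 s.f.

0.831 d

t = ln(C₀/C)/k = ln(6.73/3.7)/0.72 = 0.5982/0.72 = 0.8309 d.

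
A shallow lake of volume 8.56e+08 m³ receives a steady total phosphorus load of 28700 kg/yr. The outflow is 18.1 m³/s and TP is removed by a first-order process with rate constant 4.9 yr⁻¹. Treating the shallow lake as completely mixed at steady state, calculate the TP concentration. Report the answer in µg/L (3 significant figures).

6.02 µg/L

Outflow Q = 18.1 m³/s × 3.156e+07 s/yr = 5.712e+08 m³/yr.
Steady-state CSTR mass balance: W = Q·C + k·V·C, so C = W/(Q + kV).
Q + kV = 5.712e+08 + 4.9·8.56e+08 = 4.766e+09 m³/yr.
C = 28700/4.766e+09 = 6.022e-06 kg/m³ = 0.006022 mg/L = 6.022 µg/L.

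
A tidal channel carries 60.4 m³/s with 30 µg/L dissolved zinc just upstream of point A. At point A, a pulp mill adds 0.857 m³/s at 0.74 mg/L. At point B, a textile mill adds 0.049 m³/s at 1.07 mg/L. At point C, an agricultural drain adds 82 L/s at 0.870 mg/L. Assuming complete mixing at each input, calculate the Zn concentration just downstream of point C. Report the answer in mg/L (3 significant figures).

0.0419 mg/L

30 µg/L = 0.03 mg/L.
After input A: C = (60.4·0.03 + 0.857·0.74) / 61.26 = 0.03993 mg/L.
After input B: C = (61.26·0.03993 + 0.049·1.07) / 61.31 = 0.04076 mg/L.
82 L/s = 0.082 m³/s.
After input C: C = (61.31·0.04076 + 0.082·0.87) / 61.39 = 0.04186 mg/L.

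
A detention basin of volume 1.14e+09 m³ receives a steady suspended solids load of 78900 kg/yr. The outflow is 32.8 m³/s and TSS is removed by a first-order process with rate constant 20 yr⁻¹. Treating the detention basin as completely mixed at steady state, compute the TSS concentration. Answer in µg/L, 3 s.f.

Outflow Q = 32.8 m³/s × 3.156e+07 s/yr = 1.035e+09 m³/yr.
Steady-state CSTR mass balance: W = Q·C + k·V·C, so C = W/(Q + kV).
Q + kV = 1.035e+09 + 20·1.14e+09 = 2.384e+10 m³/yr.
C = 78900/2.384e+10 = 3.31e-06 kg/m³ = 0.00331 mg/L = 3.31 µg/L.

3.31 µg/L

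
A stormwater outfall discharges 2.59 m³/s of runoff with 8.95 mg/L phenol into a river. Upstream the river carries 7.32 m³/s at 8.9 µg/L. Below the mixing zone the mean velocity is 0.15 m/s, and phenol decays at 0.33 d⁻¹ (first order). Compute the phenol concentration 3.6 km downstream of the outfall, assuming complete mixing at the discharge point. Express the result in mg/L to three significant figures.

2.14 mg/L

8.9 µg/L = 0.0089 mg/L.
After complete mixing, C₀ = (2.59·8.95 + 7.32·0.0089) / 9.91 = 2.346 mg/L.
Travel time t = 3600 m / 0.15 m/s = 2.4e+04 s = 0.2778 d.
C = 2.346·exp(−0.33·0.2778) = 2.346·0.9124 = 2.14 mg/L.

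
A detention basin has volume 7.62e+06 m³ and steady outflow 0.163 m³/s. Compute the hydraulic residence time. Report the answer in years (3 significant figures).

Q = 0.163 m³/s × 3.156e+07 s/yr = 5.144e+06 m³/yr.
Hydraulic residence time τ = V/Q = 7.62e+06/5.144e+06 = 1.481 yr.

1.48 yr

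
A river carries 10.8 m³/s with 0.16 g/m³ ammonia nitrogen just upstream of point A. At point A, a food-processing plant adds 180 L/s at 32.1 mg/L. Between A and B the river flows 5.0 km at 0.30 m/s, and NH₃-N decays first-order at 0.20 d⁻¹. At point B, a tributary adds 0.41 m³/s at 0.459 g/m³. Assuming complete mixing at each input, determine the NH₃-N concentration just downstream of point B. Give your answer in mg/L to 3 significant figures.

0.651 mg/L

180 L/s = 0.18 m³/s.
After input A: C = (10.8·0.16 + 0.18·32.1) / 10.98 = 0.6836 mg/L.
Over the 5.0 km reach to input B (t = 1.667e+04 s = 0.1929 d), decay gives C = 0.6836·exp(−0.20·0.1929) = 0.6577 mg/L.
After input B: C = (10.98·0.6577 + 0.41·0.459) / 11.39 = 0.6506 mg/L.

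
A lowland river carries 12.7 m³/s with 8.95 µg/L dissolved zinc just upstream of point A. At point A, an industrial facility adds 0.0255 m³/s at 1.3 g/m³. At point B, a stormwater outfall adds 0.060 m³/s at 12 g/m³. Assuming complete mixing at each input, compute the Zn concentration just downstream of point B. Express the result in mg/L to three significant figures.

8.95 µg/L = 0.00895 mg/L.
After input A: C = (12.7·0.00895 + 0.0255·1.3) / 12.73 = 0.01154 mg/L.
After input B: C = (12.73·0.01154 + 0.06·12) / 12.79 = 0.0678 mg/L.

0.0678 mg/L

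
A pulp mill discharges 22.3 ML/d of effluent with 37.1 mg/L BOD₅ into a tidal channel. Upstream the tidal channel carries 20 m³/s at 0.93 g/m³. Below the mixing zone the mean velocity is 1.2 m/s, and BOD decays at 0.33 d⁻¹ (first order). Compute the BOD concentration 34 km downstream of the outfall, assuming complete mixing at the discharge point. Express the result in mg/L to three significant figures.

1.25 mg/L

22.3 ML/d = 0.2581 m³/s.
After complete mixing, C₀ = (0.2581·37.1 + 20·0.93) / 20.26 = 1.391 mg/L.
Travel time t = 3.4e+04 m / 1.2 m/s = 2.833e+04 s = 0.3279 d.
C = 1.391·exp(−0.33·0.3279) = 1.391·0.8974 = 1.248 mg/L.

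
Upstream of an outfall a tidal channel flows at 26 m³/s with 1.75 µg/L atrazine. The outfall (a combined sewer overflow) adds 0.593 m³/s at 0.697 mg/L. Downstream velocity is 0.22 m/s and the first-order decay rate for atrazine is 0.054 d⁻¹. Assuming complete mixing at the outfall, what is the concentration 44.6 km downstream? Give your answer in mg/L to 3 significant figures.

0.0152 mg/L

1.75 µg/L = 0.00175 mg/L.
After complete mixing, C₀ = (0.593·0.697 + 26·0.00175) / 26.59 = 0.01725 mg/L.
Travel time t = 4.46e+04 m / 0.22 m/s = 2.027e+05 s = 2.346 d.
C = 0.01725·exp(−0.054·2.346) = 0.01725·0.881 = 0.0152 mg/L.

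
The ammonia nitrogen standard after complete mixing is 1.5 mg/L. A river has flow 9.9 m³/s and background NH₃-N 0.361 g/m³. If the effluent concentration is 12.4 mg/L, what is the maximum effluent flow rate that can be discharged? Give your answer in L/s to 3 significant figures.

Mass balance at complete mixing: C_std·(Q_w + Q_r) = Q_w·C_e + Q_r·C_b.
Rearranging, Q_w = Q_r·(C_std − C_b)/(C_e − C_std) = 9.9·(1.5 − 0.361) / (12.4 − 1.5) = 1.035 m³/s.
= 1035 L/s.

1030 L/s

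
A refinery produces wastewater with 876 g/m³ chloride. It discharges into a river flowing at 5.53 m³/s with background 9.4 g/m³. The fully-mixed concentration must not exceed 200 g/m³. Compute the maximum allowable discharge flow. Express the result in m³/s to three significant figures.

1.56 m³/s

Mass balance at complete mixing: C_std·(Q_w + Q_r) = Q_w·C_e + Q_r·C_b.
Rearranging, Q_w = Q_r·(C_std − C_b)/(C_e − C_std) = 5.53·(200 − 9.4) / (876 − 200) = 1.559 m³/s.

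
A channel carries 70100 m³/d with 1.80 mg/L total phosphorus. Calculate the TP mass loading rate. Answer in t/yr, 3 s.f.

70100 m³/d = 0.8113 m³/s.
Mass flux = Q·C = 0.8113 m³/s × 1.8 g/m³ = 1.46 g/s.
= 1.46 g/s × 31.56 = 46.09 t/yr.

46.1 t/yr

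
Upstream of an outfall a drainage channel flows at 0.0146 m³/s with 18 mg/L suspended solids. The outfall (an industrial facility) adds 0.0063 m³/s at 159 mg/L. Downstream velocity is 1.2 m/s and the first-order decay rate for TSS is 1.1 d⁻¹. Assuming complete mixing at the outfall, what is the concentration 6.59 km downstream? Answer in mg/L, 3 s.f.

After complete mixing, C₀ = (0.0063·159 + 0.0146·18) / 0.0209 = 60.5 mg/L.
Travel time t = 6590 m / 1.2 m/s = 5492 s = 0.06356 d.
C = 60.5·exp(−1.1·0.06356) = 60.5·0.9325 = 56.42 mg/L.

56.4 mg/L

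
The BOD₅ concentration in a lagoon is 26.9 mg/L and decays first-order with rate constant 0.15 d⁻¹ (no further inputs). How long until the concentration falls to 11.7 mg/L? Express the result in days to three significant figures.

t = ln(C₀/C)/k = ln(26.9/11.7)/0.15 = 0.8325/0.15 = 5.55 d.

5.55 d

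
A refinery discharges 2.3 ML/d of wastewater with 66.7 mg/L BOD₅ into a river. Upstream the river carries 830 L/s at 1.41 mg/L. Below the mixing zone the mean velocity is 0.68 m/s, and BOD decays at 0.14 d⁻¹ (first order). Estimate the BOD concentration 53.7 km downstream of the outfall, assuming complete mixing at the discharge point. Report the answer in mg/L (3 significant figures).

2.3 ML/d = 0.02662 m³/s.
830 L/s = 0.83 m³/s.
After complete mixing, C₀ = (0.02662·66.7 + 0.83·1.41) / 0.8566 = 3.439 mg/L.
Travel time t = 5.37e+04 m / 0.68 m/s = 7.897e+04 s = 0.914 d.
C = 3.439·exp(−0.14·0.914) = 3.439·0.8799 = 3.026 mg/L.

3.03 mg/L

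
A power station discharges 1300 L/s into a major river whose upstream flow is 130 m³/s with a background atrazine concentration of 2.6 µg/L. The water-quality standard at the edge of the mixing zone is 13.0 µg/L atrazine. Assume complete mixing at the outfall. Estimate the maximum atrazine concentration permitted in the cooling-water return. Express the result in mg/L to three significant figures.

1.05 mg/L

1300 L/s = 1.3 m³/s.
2.6 µg/L = 0.0026 mg/L.
13.0 µg/L = 0.013 mg/L.
Mass balance: 0.013·131.3 = 1.3·Cₑ + 130·0.0026.
Cₑ = (1.707 − 0.338) / 1.3 = 1.053 mg/L.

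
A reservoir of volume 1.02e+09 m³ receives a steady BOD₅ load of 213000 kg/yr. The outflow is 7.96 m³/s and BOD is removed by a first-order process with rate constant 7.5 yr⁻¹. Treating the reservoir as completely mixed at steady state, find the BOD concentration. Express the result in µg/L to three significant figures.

27.0 µg/L

Outflow Q = 7.96 m³/s × 3.156e+07 s/yr = 2.512e+08 m³/yr.
Steady-state CSTR mass balance: W = Q·C + k·V·C, so C = W/(Q + kV).
Q + kV = 2.512e+08 + 7.5·1.02e+09 = 7.901e+09 m³/yr.
C = 213000/7.901e+09 = 2.696e-05 kg/m³ = 0.02696 mg/L = 26.96 µg/L.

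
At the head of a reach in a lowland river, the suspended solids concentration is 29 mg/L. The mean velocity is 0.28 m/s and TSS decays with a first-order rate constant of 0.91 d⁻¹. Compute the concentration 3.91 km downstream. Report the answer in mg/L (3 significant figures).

Travel time t = 3.91 km / 0.28 m/s = 3910/0.28 = 1.396e+04 s = 0.1616 d.
First-order decay: C = 29·exp(−0.91·0.1616) = 29·0.8632 = 25.03 mg/L.

25.0 mg/L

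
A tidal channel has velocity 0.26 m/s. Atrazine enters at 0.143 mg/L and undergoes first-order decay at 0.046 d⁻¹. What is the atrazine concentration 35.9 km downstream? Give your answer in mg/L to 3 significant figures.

Travel time t = 35.9 km / 0.26 m/s = 3.59e+04/0.26 = 1.381e+05 s = 1.598 d.
First-order decay: C = 0.143·exp(−0.046·1.598) = 0.143·0.9291 = 0.1329 mg/L.

0.133 mg/L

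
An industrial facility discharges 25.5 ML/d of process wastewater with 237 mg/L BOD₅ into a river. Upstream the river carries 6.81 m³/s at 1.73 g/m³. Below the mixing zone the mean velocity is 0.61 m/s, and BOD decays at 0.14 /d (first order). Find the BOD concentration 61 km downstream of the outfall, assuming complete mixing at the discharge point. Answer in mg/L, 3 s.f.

25.5 ML/d = 0.2951 m³/s.
After complete mixing, C₀ = (0.2951·237 + 6.81·1.73) / 7.105 = 11.5 mg/L.
Travel time t = 6.1e+04 m / 0.61 m/s = 1e+05 s = 1.157 d.
C = 11.5·exp(−0.14·1.157) = 11.5·0.8504 = 9.782 mg/L.

9.78 mg/L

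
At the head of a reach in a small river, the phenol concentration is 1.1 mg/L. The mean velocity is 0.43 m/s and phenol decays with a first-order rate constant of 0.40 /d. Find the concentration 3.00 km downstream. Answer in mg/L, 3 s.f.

1.07 mg/L

Travel time t = 3.00 km / 0.43 m/s = 3000/0.43 = 6977 s = 0.08075 d.
First-order decay: C = 1.1·exp(−0.40·0.08075) = 1.1·0.9682 = 1.065 mg/L.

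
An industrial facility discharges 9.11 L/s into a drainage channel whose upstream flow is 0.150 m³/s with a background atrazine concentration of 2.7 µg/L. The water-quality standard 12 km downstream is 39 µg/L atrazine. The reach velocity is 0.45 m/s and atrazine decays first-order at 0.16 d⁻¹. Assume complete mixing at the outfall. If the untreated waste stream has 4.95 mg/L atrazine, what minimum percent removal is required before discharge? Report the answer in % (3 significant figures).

86.4 %

9.11 L/s = 0.00911 m³/s.
2.7 µg/L = 0.0027 mg/L.
39 µg/L = 0.039 mg/L.
Travel time to the compliance point: t = 1.2e+04/0.45 = 2.667e+04 s = 0.3086 d; decay factor exp(−0.16·0.3086) = 0.9518.
So the concentration just after mixing may be at most 0.039/0.9518 = 0.04097 mg/L.
Mass balance: 0.04097·0.1591 = 0.00911·Cₑ + 0.15·0.0027.
Cₑ = (0.006519 − 0.000405) / 0.00911 = 0.6712 mg/L.
Required removal = 1 − 0.6712/4.95 = 86.44 %.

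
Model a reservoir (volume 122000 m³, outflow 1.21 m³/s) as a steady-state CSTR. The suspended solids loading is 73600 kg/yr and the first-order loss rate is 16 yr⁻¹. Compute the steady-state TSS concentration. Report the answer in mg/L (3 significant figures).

Outflow Q = 1.21 m³/s × 3.156e+07 s/yr = 3.818e+07 m³/yr.
Steady-state CSTR mass balance: W = Q·C + k·V·C, so C = W/(Q + kV).
Q + kV = 3.818e+07 + 16·122000 = 4.014e+07 m³/yr.
C = 73600/4.014e+07 = 0.001834 kg/m³ = 1.834 mg/L.

1.83 mg/L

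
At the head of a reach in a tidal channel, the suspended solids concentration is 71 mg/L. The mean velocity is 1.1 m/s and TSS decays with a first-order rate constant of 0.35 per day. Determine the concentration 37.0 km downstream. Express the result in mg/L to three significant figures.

Travel time t = 37.0 km / 1.1 m/s = 3.7e+04/1.1 = 3.364e+04 s = 0.3893 d.
First-order decay: C = 71·exp(−0.35·0.3893) = 71·0.8726 = 61.96 mg/L.

62.0 mg/L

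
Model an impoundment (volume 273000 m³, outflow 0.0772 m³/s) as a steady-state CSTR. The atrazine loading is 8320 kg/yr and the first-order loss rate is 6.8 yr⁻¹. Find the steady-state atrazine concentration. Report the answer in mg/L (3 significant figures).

1.94 mg/L

Outflow Q = 0.0772 m³/s × 3.156e+07 s/yr = 2.436e+06 m³/yr.
Steady-state CSTR mass balance: W = Q·C + k·V·C, so C = W/(Q + kV).
Q + kV = 2.436e+06 + 6.8·273000 = 4.293e+06 m³/yr.
C = 8320/4.293e+06 = 0.001938 kg/m³ = 1.938 mg/L.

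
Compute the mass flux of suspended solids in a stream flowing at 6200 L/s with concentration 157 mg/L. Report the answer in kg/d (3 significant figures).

6200 L/s = 6.2 m³/s.
Mass flux = Q·C = 6.2 m³/s × 157 g/m³ = 973.4 g/s.
= 973.4 g/s × 86.4 = 8.41e+04 kg/d.

84100 kg/d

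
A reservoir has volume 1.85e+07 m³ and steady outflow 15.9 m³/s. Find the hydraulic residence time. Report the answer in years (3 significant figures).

0.0369 yr

Q = 15.9 m³/s × 3.156e+07 s/yr = 5.018e+08 m³/yr.
Hydraulic residence time τ = V/Q = 1.85e+07/5.018e+08 = 0.03687 yr.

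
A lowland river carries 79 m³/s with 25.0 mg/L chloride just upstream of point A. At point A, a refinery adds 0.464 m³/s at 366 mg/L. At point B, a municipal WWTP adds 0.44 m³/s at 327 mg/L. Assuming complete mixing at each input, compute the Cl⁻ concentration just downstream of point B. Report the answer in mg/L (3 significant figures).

28.6 mg/L

After input A: C = (79·25 + 0.464·366) / 79.46 = 26.99 mg/L.
After input B: C = (79.46·26.99 + 0.44·327) / 79.9 = 28.64 mg/L.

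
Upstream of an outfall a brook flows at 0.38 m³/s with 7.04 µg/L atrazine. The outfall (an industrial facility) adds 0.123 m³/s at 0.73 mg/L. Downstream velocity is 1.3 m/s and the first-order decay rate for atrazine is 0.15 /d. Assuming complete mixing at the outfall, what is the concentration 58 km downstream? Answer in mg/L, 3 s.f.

0.170 mg/L

7.04 µg/L = 0.00704 mg/L.
After complete mixing, C₀ = (0.123·0.73 + 0.38·0.00704) / 0.503 = 0.1838 mg/L.
Travel time t = 5.8e+04 m / 1.3 m/s = 4.462e+04 s = 0.5164 d.
C = 0.1838·exp(−0.15·0.5164) = 0.1838·0.9255 = 0.1701 mg/L.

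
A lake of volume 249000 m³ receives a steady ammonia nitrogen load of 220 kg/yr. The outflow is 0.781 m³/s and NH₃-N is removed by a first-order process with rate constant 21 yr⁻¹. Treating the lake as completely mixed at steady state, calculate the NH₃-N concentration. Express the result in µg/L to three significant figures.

Outflow Q = 0.781 m³/s × 3.156e+07 s/yr = 2.465e+07 m³/yr.
Steady-state CSTR mass balance: W = Q·C + k·V·C, so C = W/(Q + kV).
Q + kV = 2.465e+07 + 21·249000 = 2.988e+07 m³/yr.
C = 220/2.988e+07 = 7.364e-06 kg/m³ = 0.007364 mg/L = 7.364 µg/L.

7.36 µg/L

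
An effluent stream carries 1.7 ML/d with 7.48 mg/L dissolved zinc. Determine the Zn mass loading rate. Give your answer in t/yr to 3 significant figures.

4.64 t/yr

1.7 ML/d = 0.01968 m³/s.
Mass flux = Q·C = 0.01968 m³/s × 7.48 g/m³ = 0.1472 g/s.
= 0.1472 g/s × 31.56 = 4.645 t/yr.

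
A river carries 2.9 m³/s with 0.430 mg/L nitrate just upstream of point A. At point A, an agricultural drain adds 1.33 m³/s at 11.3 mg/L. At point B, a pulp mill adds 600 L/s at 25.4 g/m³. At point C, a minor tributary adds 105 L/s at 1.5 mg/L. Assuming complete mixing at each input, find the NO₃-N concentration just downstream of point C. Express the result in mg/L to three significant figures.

After input A: C = (2.9·0.43 + 1.33·11.3) / 4.23 = 3.848 mg/L.
600 L/s = 0.6 m³/s.
After input B: C = (4.23·3.848 + 0.6·25.4) / 4.83 = 6.525 mg/L.
105 L/s = 0.105 m³/s.
After input C: C = (4.83·6.525 + 0.105·1.5) / 4.935 = 6.418 mg/L.

6.42 mg/L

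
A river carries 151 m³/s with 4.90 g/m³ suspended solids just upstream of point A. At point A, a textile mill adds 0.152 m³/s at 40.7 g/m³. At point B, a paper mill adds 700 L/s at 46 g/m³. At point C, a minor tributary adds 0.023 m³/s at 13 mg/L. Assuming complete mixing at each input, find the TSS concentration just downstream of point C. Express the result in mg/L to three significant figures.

After input A: C = (151·4.9 + 0.152·40.7) / 151.2 = 4.936 mg/L.
700 L/s = 0.7 m³/s.
After input B: C = (151.2·4.936 + 0.7·46) / 151.9 = 5.125 mg/L.
After input C: C = (151.9·5.125 + 0.023·13) / 151.9 = 5.126 mg/L.

5.13 mg/L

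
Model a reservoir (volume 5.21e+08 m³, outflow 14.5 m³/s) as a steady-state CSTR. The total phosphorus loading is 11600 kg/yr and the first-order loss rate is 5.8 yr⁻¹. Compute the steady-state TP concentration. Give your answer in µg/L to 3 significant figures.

Outflow Q = 14.5 m³/s × 3.156e+07 s/yr = 4.576e+08 m³/yr.
Steady-state CSTR mass balance: W = Q·C + k·V·C, so C = W/(Q + kV).
Q + kV = 4.576e+08 + 5.8·5.21e+08 = 3.479e+09 m³/yr.
C = 11600/3.479e+09 = 3.334e-06 kg/m³ = 0.003334 mg/L = 3.334 µg/L.

3.33 µg/L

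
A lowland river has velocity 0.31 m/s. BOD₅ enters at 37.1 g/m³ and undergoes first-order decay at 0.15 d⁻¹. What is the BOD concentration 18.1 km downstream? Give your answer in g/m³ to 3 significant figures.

33.5 g/m³

Travel time t = 18.1 km / 0.31 m/s = 1.81e+04/0.31 = 5.839e+04 s = 0.6758 d.
First-order decay: C = 37.1·exp(−0.15·0.6758) = 37.1·0.9036 = 33.52 g/m³.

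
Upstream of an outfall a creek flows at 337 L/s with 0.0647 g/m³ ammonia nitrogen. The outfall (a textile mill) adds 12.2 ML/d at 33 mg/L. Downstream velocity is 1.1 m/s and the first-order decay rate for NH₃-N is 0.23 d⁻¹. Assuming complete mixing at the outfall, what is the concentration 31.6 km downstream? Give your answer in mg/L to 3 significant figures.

9.07 mg/L

12.2 ML/d = 0.1412 m³/s.
337 L/s = 0.337 m³/s.
After complete mixing, C₀ = (0.1412·33 + 0.337·0.0647) / 0.4782 = 9.79 mg/L.
Travel time t = 3.16e+04 m / 1.1 m/s = 2.873e+04 s = 0.3325 d.
C = 9.79·exp(−0.23·0.3325) = 9.79·0.9264 = 9.069 mg/L.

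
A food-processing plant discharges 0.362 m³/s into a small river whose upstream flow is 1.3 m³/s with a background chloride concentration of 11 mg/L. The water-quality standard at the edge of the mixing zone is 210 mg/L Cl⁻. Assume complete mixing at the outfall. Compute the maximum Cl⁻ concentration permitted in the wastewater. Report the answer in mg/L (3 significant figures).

925 mg/L

Mass balance: 210·1.662 = 0.362·Cₑ + 1.3·11.
Cₑ = (349 − 14.3) / 0.362 = 924.6 mg/L.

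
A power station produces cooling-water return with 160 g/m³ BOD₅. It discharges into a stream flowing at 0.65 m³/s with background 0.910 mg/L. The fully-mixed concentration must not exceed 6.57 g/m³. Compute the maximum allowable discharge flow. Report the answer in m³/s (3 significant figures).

Mass balance at complete mixing: C_std·(Q_w + Q_r) = Q_w·C_e + Q_r·C_b.
Rearranging, Q_w = Q_r·(C_std − C_b)/(C_e − C_std) = 0.65·(6.57 − 0.91) / (160 − 6.57) = 0.02398 m³/s.

0.0240 m³/s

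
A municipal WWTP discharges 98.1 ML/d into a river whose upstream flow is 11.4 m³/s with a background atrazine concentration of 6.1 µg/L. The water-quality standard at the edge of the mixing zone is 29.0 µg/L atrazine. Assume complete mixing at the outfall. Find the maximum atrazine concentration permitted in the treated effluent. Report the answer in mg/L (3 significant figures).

98.1 ML/d = 1.135 m³/s.
6.1 µg/L = 0.0061 mg/L.
29.0 µg/L = 0.029 mg/L.
Mass balance: 0.029·12.54 = 1.135·Cₑ + 11.4·0.0061.
Cₑ = (0.3635 − 0.06954) / 1.135 = 0.2589 mg/L.

0.259 mg/L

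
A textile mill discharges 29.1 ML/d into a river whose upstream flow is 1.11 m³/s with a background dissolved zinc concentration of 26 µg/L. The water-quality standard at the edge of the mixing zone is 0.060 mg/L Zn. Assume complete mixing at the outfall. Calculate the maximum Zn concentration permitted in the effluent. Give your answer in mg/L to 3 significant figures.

29.1 ML/d = 0.3368 m³/s.
26 µg/L = 0.026 mg/L.
Mass balance: 0.06·1.447 = 0.3368·Cₑ + 1.11·0.026.
Cₑ = (0.08681 − 0.02886) / 0.3368 = 0.1721 mg/L.

0.172 mg/L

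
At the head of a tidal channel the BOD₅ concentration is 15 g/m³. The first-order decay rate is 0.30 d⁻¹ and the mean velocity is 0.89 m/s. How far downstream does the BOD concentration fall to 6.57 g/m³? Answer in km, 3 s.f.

212 km

From C = C₀·e^(−kt), t = ln(C₀/C)/k = ln(15/6.57)/0.30 = 0.8255/0.30 = 2.752 d.
Distance = v·t = 0.89 m/s × 2.378e+05 s = 2.116e+05 m = 211.6 km.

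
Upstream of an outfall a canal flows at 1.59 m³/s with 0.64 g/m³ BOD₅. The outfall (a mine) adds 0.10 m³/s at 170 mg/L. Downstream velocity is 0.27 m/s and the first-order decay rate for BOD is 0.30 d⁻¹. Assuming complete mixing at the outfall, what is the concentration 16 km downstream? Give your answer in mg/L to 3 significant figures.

After complete mixing, C₀ = (0.1·170 + 1.59·0.64) / 1.69 = 10.66 mg/L.
Travel time t = 1.6e+04 m / 0.27 m/s = 5.926e+04 s = 0.6859 d.
C = 10.66·exp(−0.30·0.6859) = 10.66·0.814 = 8.679 mg/L.

8.68 mg/L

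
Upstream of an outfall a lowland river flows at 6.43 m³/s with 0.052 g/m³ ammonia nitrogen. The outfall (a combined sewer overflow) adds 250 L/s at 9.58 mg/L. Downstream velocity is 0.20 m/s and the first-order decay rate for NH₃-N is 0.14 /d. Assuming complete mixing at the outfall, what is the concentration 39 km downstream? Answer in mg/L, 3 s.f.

0.298 mg/L

250 L/s = 0.25 m³/s.
After complete mixing, C₀ = (0.25·9.58 + 6.43·0.052) / 6.68 = 0.4086 mg/L.
Travel time t = 3.9e+04 m / 0.20 m/s = 1.95e+05 s = 2.257 d.
C = 0.4086·exp(−0.14·2.257) = 0.4086·0.7291 = 0.2979 mg/L.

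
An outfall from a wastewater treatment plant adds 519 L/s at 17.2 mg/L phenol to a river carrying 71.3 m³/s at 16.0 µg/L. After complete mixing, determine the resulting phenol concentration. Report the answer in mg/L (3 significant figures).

0.140 mg/L

519 L/s = 0.519 m³/s.
16.0 µg/L = 0.016 mg/L.
Conservation of mass across the mixing zone: C = (0.519·17.2 + 71.3·0.016) / (0.519 + 71.3) = 10.07/71.82 = 0.1402 mg/L.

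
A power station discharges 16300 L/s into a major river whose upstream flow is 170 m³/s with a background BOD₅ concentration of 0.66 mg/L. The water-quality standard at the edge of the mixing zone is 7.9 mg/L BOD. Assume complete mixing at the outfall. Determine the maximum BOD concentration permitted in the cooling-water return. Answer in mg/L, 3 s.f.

83.4 mg/L

16300 L/s = 16.3 m³/s.
Mass balance: 7.9·186.3 = 16.3·Cₑ + 170·0.66.
Cₑ = (1472 − 112.2) / 16.3 = 83.41 mg/L.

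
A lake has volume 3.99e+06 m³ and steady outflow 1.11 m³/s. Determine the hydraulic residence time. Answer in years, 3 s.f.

Q = 1.11 m³/s × 3.156e+07 s/yr = 3.503e+07 m³/yr.
Hydraulic residence time τ = V/Q = 3.99e+06/3.503e+07 = 0.1139 yr.

0.114 yr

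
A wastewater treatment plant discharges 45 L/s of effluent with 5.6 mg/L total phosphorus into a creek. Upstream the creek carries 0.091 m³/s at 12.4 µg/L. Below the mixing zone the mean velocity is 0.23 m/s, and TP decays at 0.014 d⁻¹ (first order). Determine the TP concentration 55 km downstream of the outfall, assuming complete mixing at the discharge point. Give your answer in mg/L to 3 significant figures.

1.79 mg/L

45 L/s = 0.045 m³/s.
12.4 µg/L = 0.0124 mg/L.
After complete mixing, C₀ = (0.045·5.6 + 0.091·0.0124) / 0.136 = 1.861 mg/L.
Travel time t = 5.5e+04 m / 0.23 m/s = 2.391e+05 s = 2.768 d.
C = 1.861·exp(−0.014·2.768) = 1.861·0.962 = 1.79 mg/L.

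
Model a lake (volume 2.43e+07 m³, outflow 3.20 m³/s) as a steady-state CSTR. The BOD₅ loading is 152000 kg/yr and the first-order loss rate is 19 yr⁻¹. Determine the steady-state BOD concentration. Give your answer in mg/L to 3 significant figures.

Outflow Q = 3.20 m³/s × 3.156e+07 s/yr = 1.01e+08 m³/yr.
Steady-state CSTR mass balance: W = Q·C + k·V·C, so C = W/(Q + kV).
Q + kV = 1.01e+08 + 19·2.43e+07 = 5.627e+08 m³/yr.
C = 152000/5.627e+08 = 0.0002701 kg/m³ = 0.2701 mg/L.

0.270 mg/L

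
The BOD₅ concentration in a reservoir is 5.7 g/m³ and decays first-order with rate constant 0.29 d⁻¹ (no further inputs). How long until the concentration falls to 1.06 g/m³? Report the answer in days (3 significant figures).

t = ln(C₀/C)/k = ln(5.7/1.06)/0.29 = 1.682/0.29 = 5.801 d.

5.80 d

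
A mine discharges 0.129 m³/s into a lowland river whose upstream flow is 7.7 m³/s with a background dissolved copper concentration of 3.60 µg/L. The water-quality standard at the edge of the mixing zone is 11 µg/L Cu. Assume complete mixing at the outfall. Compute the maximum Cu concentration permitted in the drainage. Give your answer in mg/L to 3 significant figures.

0.453 mg/L

3.60 µg/L = 0.0036 mg/L.
11 µg/L = 0.011 mg/L.
Mass balance: 0.011·7.829 = 0.129·Cₑ + 7.7·0.0036.
Cₑ = (0.08612 − 0.02772) / 0.129 = 0.4527 mg/L.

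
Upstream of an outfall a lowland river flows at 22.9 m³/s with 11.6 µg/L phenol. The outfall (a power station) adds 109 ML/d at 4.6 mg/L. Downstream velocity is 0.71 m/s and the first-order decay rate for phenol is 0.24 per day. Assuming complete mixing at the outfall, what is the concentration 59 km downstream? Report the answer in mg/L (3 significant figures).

0.199 mg/L

109 ML/d = 1.262 m³/s.
11.6 µg/L = 0.0116 mg/L.
After complete mixing, C₀ = (1.262·4.6 + 22.9·0.0116) / 24.16 = 0.2512 mg/L.
Travel time t = 5.9e+04 m / 0.71 m/s = 8.31e+04 s = 0.9618 d.
C = 0.2512·exp(−0.24·0.9618) = 0.2512·0.7939 = 0.1994 mg/L.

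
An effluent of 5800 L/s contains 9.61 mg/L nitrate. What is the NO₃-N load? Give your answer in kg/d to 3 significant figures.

5800 L/s = 5.8 m³/s.
Mass flux = Q·C = 5.8 m³/s × 9.61 g/m³ = 55.74 g/s.
= 55.74 g/s × 86.4 = 4816 kg/d.

4820 kg/d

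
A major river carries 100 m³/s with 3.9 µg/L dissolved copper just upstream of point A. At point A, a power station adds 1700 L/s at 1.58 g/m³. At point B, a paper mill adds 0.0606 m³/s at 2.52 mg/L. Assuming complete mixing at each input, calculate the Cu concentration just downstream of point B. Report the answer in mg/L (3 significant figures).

3.9 µg/L = 0.0039 mg/L.
1700 L/s = 1.7 m³/s.
After input A: C = (100·0.0039 + 1.7·1.58) / 101.7 = 0.03025 mg/L.
After input B: C = (101.7·0.03025 + 0.0606·2.52) / 101.8 = 0.03173 mg/L.

0.0317 mg/L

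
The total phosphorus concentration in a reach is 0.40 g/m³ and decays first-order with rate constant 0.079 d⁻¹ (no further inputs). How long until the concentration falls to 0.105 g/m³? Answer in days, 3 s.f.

16.9 d

t = ln(C₀/C)/k = ln(0.40/0.105)/0.079 = 1.338/0.079 = 16.93 d.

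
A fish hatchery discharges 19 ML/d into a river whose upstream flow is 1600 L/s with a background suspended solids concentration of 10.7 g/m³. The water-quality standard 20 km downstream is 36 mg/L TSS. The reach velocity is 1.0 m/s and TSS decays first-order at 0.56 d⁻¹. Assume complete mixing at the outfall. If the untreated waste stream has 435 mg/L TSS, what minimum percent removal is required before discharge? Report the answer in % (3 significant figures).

39.9 %

19 ML/d = 0.2199 m³/s.
1600 L/s = 1.6 m³/s.
Travel time to the compliance point: t = 2e+04/1.0 = 2e+04 s = 0.2315 d; decay factor exp(−0.56·0.2315) = 0.8784.
So the concentration just after mixing may be at most 36/0.8784 = 40.98 mg/L.
Mass balance: 40.98·1.82 = 0.2199·Cₑ + 1.6·10.7.
Cₑ = (74.58 − 17.12) / 0.2199 = 261.3 mg/L.
Required removal = 1 − 261.3/435 = 39.93 %.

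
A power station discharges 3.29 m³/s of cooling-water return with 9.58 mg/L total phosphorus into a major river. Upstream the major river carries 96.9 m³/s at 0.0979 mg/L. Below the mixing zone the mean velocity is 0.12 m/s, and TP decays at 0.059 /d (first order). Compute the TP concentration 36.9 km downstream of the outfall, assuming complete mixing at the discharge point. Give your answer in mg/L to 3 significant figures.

0.332 mg/L

After complete mixing, C₀ = (3.29·9.58 + 96.9·0.0979) / 100.2 = 0.4093 mg/L.
Travel time t = 3.69e+04 m / 0.12 m/s = 3.075e+05 s = 3.559 d.
C = 0.4093·exp(−0.059·3.559) = 0.4093·0.8106 = 0.3318 mg/L.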